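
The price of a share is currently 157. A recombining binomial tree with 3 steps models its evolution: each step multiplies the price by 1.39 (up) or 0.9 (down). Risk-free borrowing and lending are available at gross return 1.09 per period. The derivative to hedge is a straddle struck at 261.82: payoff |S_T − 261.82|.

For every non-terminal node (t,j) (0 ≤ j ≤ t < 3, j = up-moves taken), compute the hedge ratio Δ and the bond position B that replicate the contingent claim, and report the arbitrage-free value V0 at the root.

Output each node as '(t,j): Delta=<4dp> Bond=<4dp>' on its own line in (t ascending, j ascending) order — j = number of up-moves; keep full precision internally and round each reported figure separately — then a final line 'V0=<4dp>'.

No-arbitrage ⇒ martingale measure with p* = (R−d)/(u−d) = 0.3878.
Terminal payoffs: V(3,0)=147.3670, V(3,1)=85.0537, V(3,2)=11.1857, V(3,3)=159.8222
(2,0): S=127.1700. Δ = (V_up−V_dn)/(S_up−S_dn) = (85.0537−147.3670)/(176.7663−114.4530) = -1.0000. V = [p*·85.0537 + (1−p*)·147.3670]/1.09 = 113.0318. B = V − Δ·S = 240.2018.
(2,1): S=196.4070. Δ = (V_up−V_dn)/(S_up−S_dn) = (11.1857−85.0537)/(273.0057−176.7663) = -0.7675. V = [p*·11.1857 + (1−p*)·85.0537]/1.09 = 51.7532. B = V − Δ·S = 202.5042.
(2,2): S=303.3397. Δ = (V_up−V_dn)/(S_up−S_dn) = (159.8222−11.1857)/(421.6422−273.0057) = 1.0000. V = [p*·159.8222 + (1−p*)·11.1857]/1.09 = 63.1379. B = V − Δ·S = -240.2018.
(1,0): S=141.3000. Δ = (V_up−V_dn)/(S_up−S_dn) = (51.7532−113.0318)/(196.4070−127.1700) = -0.8851. V = [p*·51.7532 + (1−p*)·113.0318]/1.09 = 81.8998. B = V − Δ·S = 206.9581.
(1,1): S=218.2300. Δ = (V_up−V_dn)/(S_up−S_dn) = (63.1379−51.7532)/(303.3397−196.4070) = 0.1065. V = [p*·63.1379 + (1−p*)·51.7532]/1.09 = 51.5300. B = V − Δ·S = 28.2960.
(0,0): S=157.0000. Δ = (V_up−V_dn)/(S_up−S_dn) = (51.5300−81.8998)/(218.2300−141.3000) = -0.3948. V = [p*·51.5300 + (1−p*)·81.8998]/1.09 = 64.3337. B = V − Δ·S = 126.3128.
Root portfolio cost Δ·157+B reproduces V0=64.3337.

(0,0): Delta=-0.3948 Bond=126.3128
(1,0): Delta=-0.8851 Bond=206.9581
(1,1): Delta=0.1065 Bond=28.2960
(2,0): Delta=-1.0000 Bond=240.2018
(2,1): Delta=-0.7675 Bond=202.5042
(2,2): Delta=1.0000 Bond=-240.2018
V0=64.3337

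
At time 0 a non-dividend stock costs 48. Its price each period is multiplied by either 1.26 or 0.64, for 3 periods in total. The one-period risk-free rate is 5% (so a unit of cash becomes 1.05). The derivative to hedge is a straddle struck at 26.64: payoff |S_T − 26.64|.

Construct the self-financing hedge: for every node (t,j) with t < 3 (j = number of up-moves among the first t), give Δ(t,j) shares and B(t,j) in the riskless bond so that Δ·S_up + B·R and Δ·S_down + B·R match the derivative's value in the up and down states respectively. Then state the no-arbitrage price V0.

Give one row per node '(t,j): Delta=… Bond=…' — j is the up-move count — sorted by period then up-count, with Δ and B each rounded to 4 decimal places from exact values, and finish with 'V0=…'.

Since d<R<u, set p* = (R−d)/(u−d) = 0.6613; price each node as the discounted p*-expectation of its children.
Terminal payoffs: V(3,0)=14.0571, V(3,1)=1.8674, V(3,2)=22.1311, V(3,3)=69.3780
Node (2,0) S=19.6608: V=(p*·1.8674+(1−p*)·14.0571)/1.05=5.7106; Δ=(1.8674−14.0571)/(24.7726−12.5829)=-1.0000; B=V−Δ·S=25.3714
Node (2,1) S=38.7072: V=(p*·22.1311+(1−p*)·1.8674)/1.05=14.5405; Δ=(22.1311−1.8674)/(48.7711−24.7726)=0.8444; B=V−Δ·S=-18.1428
Node (2,2) S=76.2048: V=(p*·69.3780+(1−p*)·22.1311)/1.05=50.8334; Δ=(69.3780−22.1311)/(96.0180−48.7711)=1.0000; B=V−Δ·S=-25.3714
Node (1,0) S=30.7200: V=(p*·14.5405+(1−p*)·5.7106)/1.05=10.9998; Δ=(14.5405−5.7106)/(38.7072−19.6608)=0.4636; B=V−Δ·S=-3.2420
Node (1,1) S=60.4800: V=(p*·50.8334+(1−p*)·14.5405)/1.05=36.7054; Δ=(50.8334−14.5405)/(76.2048−38.7072)=0.9679; B=V−Δ·S=-21.8315
Node (0,0) S=48.0000: V=(p*·36.7054+(1−p*)·10.9998)/1.05=26.6654; Δ=(36.7054−10.9998)/(60.4800−30.7200)=0.8638; B=V−Δ·S=-14.7953
Root portfolio cost Δ·48+B reproduces V0=26.6654.

(0,0): Delta=0.8638 Bond=-14.7953
(1,0): Delta=0.4636 Bond=-3.2420
(1,1): Delta=0.9679 Bond=-21.8315
(2,0): Delta=-1.0000 Bond=25.3714
(2,1): Delta=0.8444 Bond=-18.1428
(2,2): Delta=1.0000 Bond=-25.3714
V0=26.6654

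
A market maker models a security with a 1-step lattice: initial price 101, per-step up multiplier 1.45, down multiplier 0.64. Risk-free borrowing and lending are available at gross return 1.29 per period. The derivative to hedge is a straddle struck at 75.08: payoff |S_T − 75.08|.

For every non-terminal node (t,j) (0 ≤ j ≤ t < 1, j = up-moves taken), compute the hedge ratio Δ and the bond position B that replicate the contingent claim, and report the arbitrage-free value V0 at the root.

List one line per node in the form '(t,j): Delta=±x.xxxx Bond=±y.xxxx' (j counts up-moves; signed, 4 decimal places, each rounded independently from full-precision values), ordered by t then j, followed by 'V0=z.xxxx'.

No-arbitrage ⇒ martingale measure with p* = (R−d)/(u−d) = 0.8025.
Terminal payoffs: V(1,0)=10.4400, V(1,1)=71.3700
  t=0,j=0: stock 101.0000 → up 146.4500 (V=71.3700), down 64.6400 (V=10.4400). Price 45.9957; hedge Δ=0.7448, bond B=-29.2265.
The time-0 hedge costs 45.9957, which is the no-arbitrage price.

(0,0): Delta=0.7448 Bond=-29.2265
V0=45.9957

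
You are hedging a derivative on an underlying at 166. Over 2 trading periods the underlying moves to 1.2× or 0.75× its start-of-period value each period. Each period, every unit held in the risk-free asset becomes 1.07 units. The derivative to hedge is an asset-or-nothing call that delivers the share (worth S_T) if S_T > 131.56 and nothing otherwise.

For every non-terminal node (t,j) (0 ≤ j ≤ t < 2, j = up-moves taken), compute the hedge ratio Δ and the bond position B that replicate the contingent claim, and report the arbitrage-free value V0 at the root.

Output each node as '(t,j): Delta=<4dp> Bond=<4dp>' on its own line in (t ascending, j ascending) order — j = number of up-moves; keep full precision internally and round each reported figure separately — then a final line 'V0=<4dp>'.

Since d<R<u, set p* = (R−d)/(u−d) = 0.7111; price each node as the discounted p*-expectation of its children.
Terminal values V(2,·): V(2,0)=0.0000, V(2,1)=149.4000, V(2,2)=239.0400
  t=1,j=0: stock 124.5000 → up 149.4000 (V=149.4000), down 93.3750 (V=0.0000). Price 99.2897; hedge Δ=2.6667, bond B=-232.7103.
  t=1,j=1: stock 199.2000 → up 239.0400 (V=239.0400), down 149.4000 (V=149.4000). Price 199.2000; hedge Δ=1.0000, bond B=0.0000.
  t=0,j=0: stock 166.0000 → up 199.2000 (V=199.2000), down 124.5000 (V=99.2897). Price 159.1935; hedge Δ=1.3375, bond B=-62.8294.
The time-0 hedge costs 159.1935, which is the no-arbitrage price.

(0,0): Delta=1.3375 Bond=-62.8294
(1,0): Delta=2.6667 Bond=-232.7103
(1,1): Delta=1.0000 Bond=0.0000
V0=159.1935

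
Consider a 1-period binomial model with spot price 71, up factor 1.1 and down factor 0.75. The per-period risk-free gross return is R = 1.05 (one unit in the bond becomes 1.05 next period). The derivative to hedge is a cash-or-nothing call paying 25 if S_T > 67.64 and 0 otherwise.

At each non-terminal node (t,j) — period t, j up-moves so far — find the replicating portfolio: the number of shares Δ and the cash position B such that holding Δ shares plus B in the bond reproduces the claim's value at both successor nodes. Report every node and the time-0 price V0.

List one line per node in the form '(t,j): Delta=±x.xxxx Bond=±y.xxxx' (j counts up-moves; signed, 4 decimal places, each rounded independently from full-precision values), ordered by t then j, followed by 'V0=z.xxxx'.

Risk-neutral probability p* = (R−d)/(u−d) = (1.05−0.75)/(1.1−0.75) = 0.8571.
Payoff layer (t=1): V(1,0)=0.0000, V(1,1)=25.0000
  t=0,j=0: stock 71.0000 → up 78.1000 (V=25.0000), down 53.2500 (V=0.0000). Price 20.4082; hedge Δ=1.0060, bond B=-51.0204.
Self-financing check: at every node Δ·S+B equals the discounted successor values.

(0,0): Delta=1.0060 Bond=-51.0204
V0=20.4082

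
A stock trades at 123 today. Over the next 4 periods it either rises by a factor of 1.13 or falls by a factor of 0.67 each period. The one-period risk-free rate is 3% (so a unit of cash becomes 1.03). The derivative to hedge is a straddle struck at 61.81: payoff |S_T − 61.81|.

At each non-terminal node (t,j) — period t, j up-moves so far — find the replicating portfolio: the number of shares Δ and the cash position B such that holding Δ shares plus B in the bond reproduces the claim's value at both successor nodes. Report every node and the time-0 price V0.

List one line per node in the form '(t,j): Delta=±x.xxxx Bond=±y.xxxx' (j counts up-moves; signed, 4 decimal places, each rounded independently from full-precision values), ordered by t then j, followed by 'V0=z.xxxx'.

No-arbitrage ⇒ martingale measure with p* = (R−d)/(u−d) = 0.7826.
Payoff layer (t=4): V(4,0)=37.0241, V(4,1)=20.0070, V(4,2)=8.6937, V(4,3)=57.0991, V(4,4)=138.7383
Node (3,0) S=36.9938: V=(p*·20.0070+(1−p*)·37.0241)/1.03=23.0159; Δ=(20.0070−37.0241)/(41.8030−24.7859)=-1.0000; B=V−Δ·S=60.0097
Node (3,1) S=62.3926: V=(p*·8.6937+(1−p*)·20.0070)/1.03=10.8282; Δ=(8.6937−20.0070)/(70.5037−41.8030)=-0.3942; B=V−Δ·S=35.4223
Node (3,2) S=105.2293: V=(p*·57.0991+(1−p*)·8.6937)/1.03=45.2196; Δ=(57.0991−8.6937)/(118.9091−70.5037)=1.0000; B=V−Δ·S=-60.0097
Node (3,3) S=177.4763: V=(p*·138.7383+(1−p*)·57.0991)/1.03=117.4666; Δ=(138.7383−57.0991)/(200.5483−118.9091)=1.0000; B=V−Δ·S=-60.0097
Node (2,0) S=55.2147: V=(p*·10.8282+(1−p*)·23.0159)/1.03=13.0852; Δ=(10.8282−23.0159)/(62.3926−36.9938)=-0.4799; B=V−Δ·S=39.5800
Node (2,1) S=93.1233: V=(p*·45.2196+(1−p*)·10.8282)/1.03=36.6439; Δ=(45.2196−10.8282)/(105.2293−62.3926)=0.8028; B=V−Δ·S=-38.1200
Node (2,2) S=157.0587: V=(p*·117.4666+(1−p*)·45.2196)/1.03=98.7968; Δ=(117.4666−45.2196)/(177.4763−105.2293)=1.0000; B=V−Δ·S=-58.2619
Node (1,0) S=82.4100: V=(p*·36.6439+(1−p*)·13.0852)/1.03=30.6043; Δ=(36.6439−13.0852)/(93.1233−55.2147)=0.6215; B=V−Δ·S=-20.6104
Node (1,1) S=138.9900: V=(p*·98.7968+(1−p*)·36.6439)/1.03=82.8013; Δ=(98.7968−36.6439)/(157.0587−93.1233)=0.9721; B=V−Δ·S=-52.3138
Node (0,0) S=123.0000: V=(p*·82.8013+(1−p*)·30.6043)/1.03=69.3729; Δ=(82.8013−30.6043)/(138.9900−82.4100)=0.9225; B=V−Δ·S=-44.0988
Each (Δ,B) replicates both successor values, so the strategy is self-financing and V0 is arbitrage-free.

(0,0): Delta=0.9225 Bond=-44.0988
(1,0): Delta=0.6215 Bond=-20.6104
(1,1): Delta=0.9721 Bond=-52.3138
(2,0): Delta=-0.4799 Bond=39.5800
(2,1): Delta=0.8028 Bond=-38.1200
(2,2): Delta=1.0000 Bond=-58.2619
(3,0): Delta=-1.0000 Bond=60.0097
(3,1): Delta=-0.3942 Bond=35.4223
(3,2): Delta=1.0000 Bond=-60.0097
(3,3): Delta=1.0000 Bond=-60.0097
V0=69.3729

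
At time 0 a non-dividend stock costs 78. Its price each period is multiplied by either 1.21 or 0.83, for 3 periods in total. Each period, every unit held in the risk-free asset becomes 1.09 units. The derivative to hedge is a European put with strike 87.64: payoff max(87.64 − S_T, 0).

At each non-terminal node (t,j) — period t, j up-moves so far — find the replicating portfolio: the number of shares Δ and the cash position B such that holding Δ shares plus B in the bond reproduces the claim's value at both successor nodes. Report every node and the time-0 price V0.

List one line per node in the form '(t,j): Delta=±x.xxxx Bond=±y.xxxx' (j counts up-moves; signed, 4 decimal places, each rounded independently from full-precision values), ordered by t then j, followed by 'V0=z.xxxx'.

Under the risk-neutral measure, an up-move has probability p* = (R−d)/(u−d) = 0.6842 and values discount at R = 1.09.
Terminal payoffs: V(3,0)=43.0406, V(3,1)=22.6216, V(3,2)=0.0000, V(3,3)=0.0000
(2,0): S=53.7342. Δ = (V_up−V_dn)/(S_up−S_dn) = (22.6216−43.0406)/(65.0184−44.5994) = -1.0000. V = [p*·22.6216 + (1−p*)·43.0406]/1.09 = 26.6695. B = V − Δ·S = 80.4037.
(2,1): S=78.3354. Δ = (V_up−V_dn)/(S_up−S_dn) = (0.0000−22.6216)/(94.7858−65.0184) = -0.7599. V = [p*·0.0000 + (1−p*)·22.6216]/1.09 = 6.5538. B = V − Δ·S = 66.0844.
(2,2): S=114.1998. Δ = (V_up−V_dn)/(S_up−S_dn) = (0.0000−0.0000)/(138.1818−94.7858) = 0.0000. V = [p*·0.0000 + (1−p*)·0.0000]/1.09 = 0.0000. B = V − Δ·S = 0.0000.
(1,0): S=64.7400. Δ = (V_up−V_dn)/(S_up−S_dn) = (6.5538−26.6695)/(78.3354−53.7342) = -0.8177. V = [p*·6.5538 + (1−p*)·26.6695]/1.09 = 11.8405. B = V − Δ·S = 64.7764.
(1,1): S=94.3800. Δ = (V_up−V_dn)/(S_up−S_dn) = (0.0000−6.5538)/(114.1998−78.3354) = -0.1827. V = [p*·0.0000 + (1−p*)·6.5538]/1.09 = 1.8987. B = V − Δ·S = 19.1456.
(0,0): S=78.0000. Δ = (V_up−V_dn)/(S_up−S_dn) = (1.8987−11.8405)/(94.3800−64.7400) = -0.3354. V = [p*·1.8987 + (1−p*)·11.8405]/1.09 = 4.6222. B = V − Δ·S = 30.7847.
Check: Δ(0,0)·S0 + B(0,0) = 4.6222 = V0.

(0,0): Delta=-0.3354 Bond=30.7847
(1,0): Delta=-0.8177 Bond=64.7764
(1,1): Delta=-0.1827 Bond=19.1456
(2,0): Delta=-1.0000 Bond=80.4037
(2,1): Delta=-0.7599 Bond=66.0844
(2,2): Delta=0.0000 Bond=0.0000
V0=4.6222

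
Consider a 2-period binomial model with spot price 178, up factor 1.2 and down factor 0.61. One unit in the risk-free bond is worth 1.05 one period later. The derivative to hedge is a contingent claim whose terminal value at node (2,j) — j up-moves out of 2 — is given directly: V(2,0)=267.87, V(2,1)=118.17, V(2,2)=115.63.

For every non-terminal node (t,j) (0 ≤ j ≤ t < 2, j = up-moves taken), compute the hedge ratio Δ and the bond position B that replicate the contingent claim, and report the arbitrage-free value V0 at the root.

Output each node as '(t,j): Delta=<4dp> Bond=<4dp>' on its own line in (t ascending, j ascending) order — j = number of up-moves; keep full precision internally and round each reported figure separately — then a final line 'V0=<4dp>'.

The replicating-portfolio and risk-neutral prices coincide; use p* = (1.05−0.61)/(1.2−0.61) = 0.7458 for the latter.
Payoff layer (t=2): V(2,0)=267.8700, V(2,1)=118.1700, V(2,2)=115.6300
  t=1,j=0: stock 108.5800 → up 130.2960 (V=118.1700), down 66.2338 (V=267.8700). Price 148.7898; hedge Δ=-2.3368, bond B=402.5186.
  t=1,j=1: stock 213.6000 → up 256.3200 (V=115.6300), down 130.2960 (V=118.1700). Price 110.7388; hedge Δ=-0.0202, bond B=115.0439.
  t=0,j=0: stock 178.0000 → up 213.6000 (V=110.7388), down 108.5800 (V=148.7898). Price 114.6789; hedge Δ=-0.3623, bond B=179.1721.
Each (Δ,B) replicates both successor values, so the strategy is self-financing and V0 is arbitrage-free.

(0,0): Delta=-0.3623 Bond=179.1721
(1,0): Delta=-2.3368 Bond=402.5186
(1,1): Delta=-0.0202 Bond=115.0439
V0=114.6789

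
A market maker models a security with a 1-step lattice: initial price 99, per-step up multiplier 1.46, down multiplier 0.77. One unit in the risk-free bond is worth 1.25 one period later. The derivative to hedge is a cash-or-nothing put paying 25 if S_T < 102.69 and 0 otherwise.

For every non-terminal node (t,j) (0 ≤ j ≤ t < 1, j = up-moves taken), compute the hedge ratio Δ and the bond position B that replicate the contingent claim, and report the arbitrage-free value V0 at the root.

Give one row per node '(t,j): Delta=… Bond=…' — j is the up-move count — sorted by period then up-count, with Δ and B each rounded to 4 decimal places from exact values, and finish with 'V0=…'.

Under the risk-neutral measure, an up-move has probability p* = (R−d)/(u−d) = 0.6957 and values discount at R = 1.25.
Payoff layer (t=1): V(1,0)=25.0000, V(1,1)=0.0000
Node (0,0) S=99.0000: V=(p*·0.0000+(1−p*)·25.0000)/1.25=6.0870; Δ=(0.0000−25.0000)/(144.5400−76.2300)=-0.3660; B=V−Δ·S=42.3188
The time-0 hedge costs 6.0870, which is the no-arbitrage price.

(0,0): Delta=-0.3660 Bond=42.3188
V0=6.0870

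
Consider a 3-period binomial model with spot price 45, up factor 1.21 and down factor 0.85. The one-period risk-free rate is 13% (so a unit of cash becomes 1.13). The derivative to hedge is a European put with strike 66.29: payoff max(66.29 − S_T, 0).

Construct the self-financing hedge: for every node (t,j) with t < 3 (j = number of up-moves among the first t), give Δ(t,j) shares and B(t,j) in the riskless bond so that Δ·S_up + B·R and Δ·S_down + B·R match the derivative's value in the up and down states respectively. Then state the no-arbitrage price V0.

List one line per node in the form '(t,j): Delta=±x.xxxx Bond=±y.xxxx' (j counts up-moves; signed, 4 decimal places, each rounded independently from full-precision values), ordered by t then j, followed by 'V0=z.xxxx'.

Under the risk-neutral measure, an up-move has probability p* = (R−d)/(u−d) = 0.7778 and values discount at R = 1.13.
At expiry t=3: V(3,0)=38.6544, V(3,1)=26.9499, V(3,2)=10.2882, V(3,3)=0.0000
Node (2,0) S=32.5125: V=(p*·26.9499+(1−p*)·38.6544)/1.13=26.1512; Δ=(26.9499−38.6544)/(39.3401−27.6356)=-1.0000; B=V−Δ·S=58.6637
Node (2,1) S=46.2825: V=(p*·10.2882+(1−p*)·26.9499)/1.13=12.3812; Δ=(10.2882−26.9499)/(56.0018−39.3401)=-1.0000; B=V−Δ·S=58.6637
Node (2,2) S=65.8845: V=(p*·0.0000+(1−p*)·10.2882)/1.13=2.0232; Δ=(0.0000−10.2882)/(79.7202−56.0018)=-0.4338; B=V−Δ·S=30.6015
Node (1,0) S=38.2500: V=(p*·12.3812+(1−p*)·26.1512)/1.13=13.6648; Δ=(12.3812−26.1512)/(46.2825−32.5125)=-1.0000; B=V−Δ·S=51.9148
Node (1,1) S=54.4500: V=(p*·2.0232+(1−p*)·12.3812)/1.13=3.8274; Δ=(2.0232−12.3812)/(65.8845−46.2825)=-0.5284; B=V−Δ·S=32.5996
Node (0,0) S=45.0000: V=(p*·3.8274+(1−p*)·13.6648)/1.13=5.3217; Δ=(3.8274−13.6648)/(54.4500−38.2500)=-0.6072; B=V−Δ·S=32.6477
Self-financing check: at every node Δ·S+B equals the discounted successor values.

(0,0): Delta=-0.6072 Bond=32.6477
(1,0): Delta=-1.0000 Bond=51.9148
(1,1): Delta=-0.5284 Bond=32.5996
(2,0): Delta=-1.0000 Bond=58.6637
(2,1): Delta=-1.0000 Bond=58.6637
(2,2): Delta=-0.4338 Bond=30.6015
V0=5.3217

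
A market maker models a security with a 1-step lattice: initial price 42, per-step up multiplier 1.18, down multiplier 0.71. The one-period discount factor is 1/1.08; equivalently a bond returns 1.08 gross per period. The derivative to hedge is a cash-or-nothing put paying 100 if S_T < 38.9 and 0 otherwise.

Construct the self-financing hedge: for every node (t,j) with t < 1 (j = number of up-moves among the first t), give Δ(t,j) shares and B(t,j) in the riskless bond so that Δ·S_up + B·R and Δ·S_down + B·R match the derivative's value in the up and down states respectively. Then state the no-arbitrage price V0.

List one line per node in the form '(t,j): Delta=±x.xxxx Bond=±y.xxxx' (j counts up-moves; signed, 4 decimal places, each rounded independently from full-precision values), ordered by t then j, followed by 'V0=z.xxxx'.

Risk-neutral probability p* = (R−d)/(u−d) = (1.08−0.71)/(1.18−0.71) = 0.7872.
Payoff layer (t=1): V(1,0)=100.0000, V(1,1)=0.0000
Node (0,0) S=42.0000: V=(p*·0.0000+(1−p*)·100.0000)/1.08=19.7006; Δ=(0.0000−100.0000)/(49.5600−29.8200)=-5.0659; B=V−Δ·S=232.4665
The time-0 hedge costs 19.7006, which is the no-arbitrage price.

(0,0): Delta=-5.0659 Bond=232.4665
V0=19.7006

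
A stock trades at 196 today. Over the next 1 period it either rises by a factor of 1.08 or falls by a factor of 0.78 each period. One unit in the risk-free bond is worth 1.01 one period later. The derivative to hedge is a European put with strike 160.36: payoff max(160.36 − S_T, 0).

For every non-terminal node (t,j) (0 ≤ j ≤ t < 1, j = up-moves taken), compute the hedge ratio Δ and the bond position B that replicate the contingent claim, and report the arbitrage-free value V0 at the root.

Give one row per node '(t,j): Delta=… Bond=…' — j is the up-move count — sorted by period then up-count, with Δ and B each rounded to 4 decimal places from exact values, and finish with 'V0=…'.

Since d<R<u, set p* = (R−d)/(u−d) = 0.7667; price each node as the discounted p*-expectation of its children.
Terminal values V(1,·): V(1,0)=7.4800, V(1,1)=0.0000
  t=0,j=0: stock 196.0000 → up 211.6800 (V=0.0000), down 152.8800 (V=7.4800). Price 1.7281; hedge Δ=-0.1272, bond B=26.6614.
Self-financing check: at every node Δ·S+B equals the discounted successor values.

(0,0): Delta=-0.1272 Bond=26.6614
V0=1.7281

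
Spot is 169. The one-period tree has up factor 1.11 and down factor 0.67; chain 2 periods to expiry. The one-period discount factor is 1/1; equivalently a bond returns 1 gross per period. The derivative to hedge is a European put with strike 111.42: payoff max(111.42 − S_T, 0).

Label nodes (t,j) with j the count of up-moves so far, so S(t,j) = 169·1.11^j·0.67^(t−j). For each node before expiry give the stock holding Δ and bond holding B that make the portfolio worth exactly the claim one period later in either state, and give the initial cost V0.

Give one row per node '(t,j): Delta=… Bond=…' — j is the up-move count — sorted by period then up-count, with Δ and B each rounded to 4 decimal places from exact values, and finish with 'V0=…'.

(0,0): Delta=-0.1195 Bond=22.4245
(1,0): Delta=-0.7137 Bond=89.6978
(1,1): Delta=0.0000 Bond=0.0000
V0=2.2222

The replicating-portfolio and risk-neutral prices coincide; use p* = (1−0.67)/(1.11−0.67) = 0.7500 for the latter.
Payoff layer (t=2): V(2,0)=35.5559, V(2,1)=0.0000, V(2,2)=0.0000
Node (1,0) S=113.2300: V=(p*·0.0000+(1−p*)·35.5559)/1=8.8890; Δ=(0.0000−35.5559)/(125.6853−75.8641)=-0.7137; B=V−Δ·S=89.6978
Node (1,1) S=187.5900: V=(p*·0.0000+(1−p*)·0.0000)/1=0.0000; Δ=(0.0000−0.0000)/(208.2249−125.6853)=0.0000; B=V−Δ·S=0.0000
Node (0,0) S=169.0000: V=(p*·0.0000+(1−p*)·8.8890)/1=2.2222; Δ=(0.0000−8.8890)/(187.5900−113.2300)=-0.1195; B=V−Δ·S=22.4245
The time-0 hedge costs 2.2222, which is the no-arbitrage price.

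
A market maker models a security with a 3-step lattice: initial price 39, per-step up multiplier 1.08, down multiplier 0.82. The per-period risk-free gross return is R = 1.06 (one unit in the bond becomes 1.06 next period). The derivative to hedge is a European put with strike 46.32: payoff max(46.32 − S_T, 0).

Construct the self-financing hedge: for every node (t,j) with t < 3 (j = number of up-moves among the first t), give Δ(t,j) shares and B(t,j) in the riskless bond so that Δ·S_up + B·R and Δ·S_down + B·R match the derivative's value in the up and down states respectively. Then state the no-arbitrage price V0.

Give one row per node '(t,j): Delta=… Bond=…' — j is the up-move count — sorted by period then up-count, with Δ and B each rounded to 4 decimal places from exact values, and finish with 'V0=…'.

No-arbitrage ⇒ martingale measure with p* = (R−d)/(u−d) = 0.9231.
Terminal payoffs: V(3,0)=24.8166, V(3,1)=17.9985, V(3,2)=9.0185, V(3,3)=0.0000
(2,0): S=26.2236. Δ = (V_up−V_dn)/(S_up−S_dn) = (17.9985−24.8166)/(28.3215−21.5034) = -1.0000. V = [p*·17.9985 + (1−p*)·24.8166]/1.06 = 17.4745. B = V − Δ·S = 43.6981.
(2,1): S=34.5384. Δ = (V_up−V_dn)/(S_up−S_dn) = (9.0185−17.9985)/(37.3015−28.3215) = -1.0000. V = [p*·9.0185 + (1−p*)·17.9985]/1.06 = 9.1597. B = V − Δ·S = 43.6981.
(2,2): S=45.4896. Δ = (V_up−V_dn)/(S_up−S_dn) = (0.0000−9.0185)/(49.1288−37.3015) = -0.7625. V = [p*·0.0000 + (1−p*)·9.0185]/1.06 = 0.6545. B = V − Δ·S = 35.3411.
(1,0): S=31.9800. Δ = (V_up−V_dn)/(S_up−S_dn) = (9.1597−17.4745)/(34.5384−26.2236) = -1.0000. V = [p*·9.1597 + (1−p*)·17.4745]/1.06 = 9.2446. B = V − Δ·S = 41.2246.
(1,1): S=42.1200. Δ = (V_up−V_dn)/(S_up−S_dn) = (0.6545−9.1597)/(45.4896−34.5384) = -0.7766. V = [p*·0.6545 + (1−p*)·9.1597]/1.06 = 1.2346. B = V − Δ·S = 33.9471.
(0,0): S=39.0000. Δ = (V_up−V_dn)/(S_up−S_dn) = (1.2346−9.2446)/(42.1200−31.9800) = -0.7899. V = [p*·1.2346 + (1−p*)·9.2446]/1.06 = 1.7460. B = V − Δ·S = 32.5537.
Each (Δ,B) replicates both successor values, so the strategy is self-financing and V0 is arbitrage-free.

(0,0): Delta=-0.7899 Bond=32.5537
(1,0): Delta=-1.0000 Bond=41.2246
(1,1): Delta=-0.7766 Bond=33.9471
(2,0): Delta=-1.0000 Bond=43.6981
(2,1): Delta=-1.0000 Bond=43.6981
(2,2): Delta=-0.7625 Bond=35.3411
V0=1.7460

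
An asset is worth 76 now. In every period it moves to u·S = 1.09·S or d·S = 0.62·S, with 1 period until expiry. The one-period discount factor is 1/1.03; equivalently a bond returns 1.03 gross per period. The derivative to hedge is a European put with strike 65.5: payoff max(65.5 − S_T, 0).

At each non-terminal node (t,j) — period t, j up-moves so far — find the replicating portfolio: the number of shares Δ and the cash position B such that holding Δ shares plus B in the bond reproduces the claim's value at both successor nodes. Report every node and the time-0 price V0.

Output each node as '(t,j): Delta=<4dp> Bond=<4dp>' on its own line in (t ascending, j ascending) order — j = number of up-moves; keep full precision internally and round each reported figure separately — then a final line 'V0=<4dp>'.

The replicating-portfolio and risk-neutral prices coincide; use p* = (1.03−0.62)/(1.09−0.62) = 0.8723 for the latter.
At expiry t=1: V(1,0)=18.3800, V(1,1)=0.0000
  t=0,j=0: stock 76.0000 → up 82.8400 (V=0.0000), down 47.1200 (V=18.3800). Price 2.2780; hedge Δ=-0.5146, bond B=41.3844.
Each (Δ,B) replicates both successor values, so the strategy is self-financing and V0 is arbitrage-free.

(0,0): Delta=-0.5146 Bond=41.3844
V0=2.2780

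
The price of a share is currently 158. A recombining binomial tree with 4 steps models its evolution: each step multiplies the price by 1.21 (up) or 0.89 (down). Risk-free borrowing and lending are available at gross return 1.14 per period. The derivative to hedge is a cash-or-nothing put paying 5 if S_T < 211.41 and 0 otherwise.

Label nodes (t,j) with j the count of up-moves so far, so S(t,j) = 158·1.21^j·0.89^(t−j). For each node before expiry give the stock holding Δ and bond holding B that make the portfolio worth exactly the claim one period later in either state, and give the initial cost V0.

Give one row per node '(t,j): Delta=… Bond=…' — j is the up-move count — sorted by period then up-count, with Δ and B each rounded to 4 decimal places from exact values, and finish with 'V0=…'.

(0,0): Delta=-0.0267 Bond=4.8467
(1,0): Delta=-0.0522 Bond=9.1038
(1,1): Delta=-0.0215 Bond=4.5232
(2,0): Delta=0.0000 Bond=3.8473
(2,1): Delta=-0.0629 Bond=12.2070
(2,2): Delta=-0.0130 Bond=3.1823
(3,0): Delta=0.0000 Bond=4.3860
(3,1): Delta=0.0000 Bond=4.3860
(3,2): Delta=-0.0759 Bond=16.5844
(3,3): Delta=0.0000 Bond=0.0000
V0=0.6224

Since d<R<u, set p* = (R−d)/(u−d) = 0.7812; price each node as the discounted p*-expectation of its children.
Payoff layer (t=4): V(4,0)=5.0000, V(4,1)=5.0000, V(4,2)=5.0000, V(4,3)=0.0000, V(4,4)=0.0000
Node (3,0) S=111.3851: V=(p*·5.0000+(1−p*)·5.0000)/1.14=4.3860; Δ=(5.0000−5.0000)/(134.7760−99.1327)=0.0000; B=V−Δ·S=4.3860
Node (3,1) S=151.4337: V=(p*·5.0000+(1−p*)·5.0000)/1.14=4.3860; Δ=(5.0000−5.0000)/(183.2348−134.7760)=0.0000; B=V−Δ·S=4.3860
Node (3,2) S=205.8817: V=(p*·0.0000+(1−p*)·5.0000)/1.14=0.9594; Δ=(0.0000−5.0000)/(249.1169−183.2348)=-0.0759; B=V−Δ·S=16.5844
Node (3,3) S=279.9066: V=(p*·0.0000+(1−p*)·0.0000)/1.14=0.0000; Δ=(0.0000−0.0000)/(338.6870−249.1169)=0.0000; B=V−Δ·S=0.0000
Node (2,0) S=125.1518: V=(p*·4.3860+(1−p*)·4.3860)/1.14=3.8473; Δ=(4.3860−4.3860)/(151.4337−111.3851)=0.0000; B=V−Δ·S=3.8473
Node (2,1) S=170.1502: V=(p*·0.9594+(1−p*)·4.3860)/1.14=1.4991; Δ=(0.9594−4.3860)/(205.8817−151.4337)=-0.0629; B=V−Δ·S=12.2070
Node (2,2) S=231.3278: V=(p*·0.0000+(1−p*)·0.9594)/1.14=0.1841; Δ=(0.0000−0.9594)/(279.9066−205.8817)=-0.0130; B=V−Δ·S=3.1823
Node (1,0) S=140.6200: V=(p*·1.4991+(1−p*)·3.8473)/1.14=1.7656; Δ=(1.4991−3.8473)/(170.1502−125.1518)=-0.0522; B=V−Δ·S=9.1038
Node (1,1) S=191.1800: V=(p*·0.1841+(1−p*)·1.4991)/1.14=0.4138; Δ=(0.1841−1.4991)/(231.3278−170.1502)=-0.0215; B=V−Δ·S=4.5232
Node (0,0) S=158.0000: V=(p*·0.4138+(1−p*)·1.7656)/1.14=0.6224; Δ=(0.4138−1.7656)/(191.1800−140.6200)=-0.0267; B=V−Δ·S=4.8467
Check: Δ(0,0)·S0 + B(0,0) = 0.6224 = V0.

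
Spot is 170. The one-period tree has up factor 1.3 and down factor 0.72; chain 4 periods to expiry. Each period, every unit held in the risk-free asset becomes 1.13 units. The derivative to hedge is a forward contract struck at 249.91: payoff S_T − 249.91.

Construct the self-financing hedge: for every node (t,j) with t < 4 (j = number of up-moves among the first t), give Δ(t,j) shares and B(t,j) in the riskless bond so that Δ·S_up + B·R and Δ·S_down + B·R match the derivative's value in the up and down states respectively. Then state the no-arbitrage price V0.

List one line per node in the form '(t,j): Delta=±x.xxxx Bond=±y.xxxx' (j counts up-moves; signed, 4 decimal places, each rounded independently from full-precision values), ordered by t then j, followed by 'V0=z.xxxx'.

(0,0): Delta=1.0000 Bond=-153.2745
(1,0): Delta=1.0000 Bond=-173.2002
(1,1): Delta=1.0000 Bond=-173.2002
(2,0): Delta=1.0000 Bond=-195.7162
(2,1): Delta=1.0000 Bond=-195.7162
(2,2): Delta=1.0000 Bond=-195.7162
(3,0): Delta=1.0000 Bond=-221.1593
(3,1): Delta=1.0000 Bond=-221.1593
(3,2): Delta=1.0000 Bond=-221.1593
(3,3): Delta=1.0000 Bond=-221.1593
V0=16.7255

Under the risk-neutral measure, an up-move has probability p* = (R−d)/(u−d) = 0.7069 and values discount at R = 1.13.
Payoff layer (t=4): V(4,0)=-204.2244, V(4,1)=-167.4222, V(4,2)=-100.9737, V(4,3)=19.0028, V(4,4)=235.6270
Node (3,0) S=63.4522: V=(p*·-167.4222+(1−p*)·-204.2244)/1.13=-157.7071; Δ=(-167.4222−-204.2244)/(82.4878−45.6856)=1.0000; B=V−Δ·S=-221.1593
Node (3,1) S=114.5664: V=(p*·-100.9737+(1−p*)·-167.4222)/1.13=-106.5929; Δ=(-100.9737−-167.4222)/(148.9363−82.4878)=1.0000; B=V−Δ·S=-221.1593
Node (3,2) S=206.8560: V=(p*·19.0028+(1−p*)·-100.9737)/1.13=-14.3033; Δ=(19.0028−-100.9737)/(268.9128−148.9363)=1.0000; B=V−Δ·S=-221.1593
Node (3,3) S=373.4900: V=(p*·235.6270+(1−p*)·19.0028)/1.13=152.3307; Δ=(235.6270−19.0028)/(485.5370−268.9128)=1.0000; B=V−Δ·S=-221.1593
Node (2,0) S=88.1280: V=(p*·-106.5929+(1−p*)·-157.7071)/1.13=-107.5882; Δ=(-106.5929−-157.7071)/(114.5664−63.4522)=1.0000; B=V−Δ·S=-195.7162
Node (2,1) S=159.1200: V=(p*·-14.3033+(1−p*)·-106.5929)/1.13=-36.5962; Δ=(-14.3033−-106.5929)/(206.8560−114.5664)=1.0000; B=V−Δ·S=-195.7162
Node (2,2) S=287.3000: V=(p*·152.3307+(1−p*)·-14.3033)/1.13=91.5838; Δ=(152.3307−-14.3033)/(373.4900−206.8560)=1.0000; B=V−Δ·S=-195.7162
Node (1,0) S=122.4000: V=(p*·-36.5962+(1−p*)·-107.5882)/1.13=-50.8002; Δ=(-36.5962−-107.5882)/(159.1200−88.1280)=1.0000; B=V−Δ·S=-173.2002
Node (1,1) S=221.0000: V=(p*·91.5838+(1−p*)·-36.5962)/1.13=47.7998; Δ=(91.5838−-36.5962)/(287.3000−159.1200)=1.0000; B=V−Δ·S=-173.2002
Node (0,0) S=170.0000: V=(p*·47.7998+(1−p*)·-50.8002)/1.13=16.7255; Δ=(47.7998−-50.8002)/(221.0000−122.4000)=1.0000; B=V−Δ·S=-153.2745
Each (Δ,B) replicates both successor values, so the strategy is self-financing and V0 is arbitrage-free.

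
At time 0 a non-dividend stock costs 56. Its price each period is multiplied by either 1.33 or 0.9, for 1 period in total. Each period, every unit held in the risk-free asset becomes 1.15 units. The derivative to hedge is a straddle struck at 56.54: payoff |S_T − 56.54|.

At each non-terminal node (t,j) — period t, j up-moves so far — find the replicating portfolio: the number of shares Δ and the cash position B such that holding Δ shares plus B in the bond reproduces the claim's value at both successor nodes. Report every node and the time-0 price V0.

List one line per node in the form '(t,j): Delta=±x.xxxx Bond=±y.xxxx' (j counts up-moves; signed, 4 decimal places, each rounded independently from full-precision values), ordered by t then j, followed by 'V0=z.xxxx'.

(0,0): Delta=0.4900 Bond=-16.1371
V0=11.3048

Under the risk-neutral measure, an up-move has probability p* = (R−d)/(u−d) = 0.5814 and values discount at R = 1.15.
At expiry t=1: V(1,0)=6.1400, V(1,1)=17.9400
Node (0,0) S=56.0000: V=(p*·17.9400+(1−p*)·6.1400)/1.15=11.3048; Δ=(17.9400−6.1400)/(74.4800−50.4000)=0.4900; B=V−Δ·S=-16.1371
The time-0 hedge costs 11.3048, which is the no-arbitrage price.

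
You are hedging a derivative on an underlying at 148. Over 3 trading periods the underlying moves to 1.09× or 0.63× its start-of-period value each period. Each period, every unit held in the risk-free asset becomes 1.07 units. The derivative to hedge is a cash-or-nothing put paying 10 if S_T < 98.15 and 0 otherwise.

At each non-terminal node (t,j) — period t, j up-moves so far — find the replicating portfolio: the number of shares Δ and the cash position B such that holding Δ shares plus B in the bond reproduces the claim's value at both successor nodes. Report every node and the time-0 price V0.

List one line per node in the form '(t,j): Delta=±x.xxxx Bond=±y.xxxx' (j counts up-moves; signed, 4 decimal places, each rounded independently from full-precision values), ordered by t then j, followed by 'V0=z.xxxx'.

The replicating-portfolio and risk-neutral prices coincide; use p* = (1.07−0.63)/(1.09−0.63) = 0.9565 for the latter.
Terminal payoffs: V(3,0)=10.0000, V(3,1)=10.0000, V(3,2)=0.0000, V(3,3)=0.0000
  t=2,j=0: stock 58.7412 → up 64.0279 (V=10.0000), down 37.0070 (V=10.0000). Price 9.3458; hedge Δ=0.0000, bond B=9.3458.
  t=2,j=1: stock 101.6316 → up 110.7784 (V=0.0000), down 64.0279 (V=10.0000). Price 0.4063; hedge Δ=-0.2139, bond B=22.1455.
  t=2,j=2: stock 175.8388 → up 191.6643 (V=0.0000), down 110.7784 (V=0.0000). Price 0.0000; hedge Δ=0.0000, bond B=0.0000.
  t=1,j=0: stock 93.2400 → up 101.6316 (V=0.4063), down 58.7412 (V=9.3458). Price 0.7430; hedge Δ=-0.2084, bond B=20.1766.
  t=1,j=1: stock 161.3200 → up 175.8388 (V=0.0000), down 101.6316 (V=0.4063). Price 0.0165; hedge Δ=-0.0055, bond B=0.8999.
  t=0,j=0: stock 148.0000 → up 161.3200 (V=0.0165), down 93.2400 (V=0.7430). Price 0.0450; hedge Δ=-0.0107, bond B=1.6243.
Check: Δ(0,0)·S0 + B(0,0) = 0.0450 = V0.

(0,0): Delta=-0.0107 Bond=1.6243
(1,0): Delta=-0.2084 Bond=20.1766
(1,1): Delta=-0.0055 Bond=0.8999
(2,0): Delta=0.0000 Bond=9.3458
(2,1): Delta=-0.2139 Bond=22.1455
(2,2): Delta=0.0000 Bond=0.0000
V0=0.0450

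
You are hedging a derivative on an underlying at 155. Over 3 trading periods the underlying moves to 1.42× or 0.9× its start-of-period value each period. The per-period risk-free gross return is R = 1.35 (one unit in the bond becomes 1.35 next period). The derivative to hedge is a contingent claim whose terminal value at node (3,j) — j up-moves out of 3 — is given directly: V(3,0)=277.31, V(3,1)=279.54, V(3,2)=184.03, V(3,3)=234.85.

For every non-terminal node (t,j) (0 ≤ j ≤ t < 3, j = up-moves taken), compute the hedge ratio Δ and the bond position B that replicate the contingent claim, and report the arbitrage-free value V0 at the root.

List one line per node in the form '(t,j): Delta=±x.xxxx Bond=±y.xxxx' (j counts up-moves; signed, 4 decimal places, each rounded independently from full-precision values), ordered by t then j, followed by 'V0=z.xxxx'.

No-arbitrage ⇒ martingale measure with p* = (R−d)/(u−d) = 0.8654.
Terminal values V(3,·): V(3,0)=277.3100, V(3,1)=279.5400, V(3,2)=184.0300, V(3,3)=234.8500
  t=2,j=0: stock 125.5500 → up 178.2810 (V=279.5400), down 112.9950 (V=277.3100). Price 206.8443; hedge Δ=0.0342, bond B=202.5558.
  t=2,j=1: stock 198.0900 → up 281.2878 (V=184.0300), down 178.2810 (V=279.5400). Price 145.8423; hedge Δ=-0.9272, bond B=329.5154.
  t=2,j=2: stock 312.5420 → up 443.8096 (V=234.8500), down 281.2878 (V=184.0300). Price 168.8954; hedge Δ=0.3127, bond B=71.1647.
  t=1,j=0: stock 139.5000 → up 198.0900 (V=145.8423), down 125.5500 (V=206.8443). Price 114.1142; hedge Δ=-0.8409, bond B=231.4257.
  t=1,j=1: stock 220.1000 → up 312.5420 (V=168.8954), down 198.0900 (V=145.8423). Price 122.8090; hedge Δ=0.2014, bond B=78.4760.
  t=0,j=0: stock 155.0000 → up 220.1000 (V=122.8090), down 139.5000 (V=114.1142). Price 90.1026; hedge Δ=0.1079, bond B=73.3818.
The time-0 hedge costs 90.1026, which is the no-arbitrage price.

(0,0): Delta=0.1079 Bond=73.3818
(1,0): Delta=-0.8409 Bond=231.4257
(1,1): Delta=0.2014 Bond=78.4760
(2,0): Delta=0.0342 Bond=202.5558
(2,1): Delta=-0.9272 Bond=329.5154
(2,2): Delta=0.3127 Bond=71.1647
V0=90.1026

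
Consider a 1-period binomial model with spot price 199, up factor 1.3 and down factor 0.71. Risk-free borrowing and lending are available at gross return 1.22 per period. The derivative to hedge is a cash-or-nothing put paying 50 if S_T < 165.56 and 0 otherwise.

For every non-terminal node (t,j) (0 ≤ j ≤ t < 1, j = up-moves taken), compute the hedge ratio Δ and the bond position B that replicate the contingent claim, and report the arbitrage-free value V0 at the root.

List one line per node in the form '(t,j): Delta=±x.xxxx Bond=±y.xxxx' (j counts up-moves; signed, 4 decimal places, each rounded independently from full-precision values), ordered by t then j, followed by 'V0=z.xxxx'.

The replicating-portfolio and risk-neutral prices coincide; use p* = (1.22−0.71)/(1.3−0.71) = 0.8644 for the latter.
Terminal payoffs: V(1,0)=50.0000, V(1,1)=0.0000
(0,0): S=199.0000. Δ = (V_up−V_dn)/(S_up−S_dn) = (0.0000−50.0000)/(258.7000−141.2900) = -0.4259. V = [p*·0.0000 + (1−p*)·50.0000]/1.22 = 5.5571. B = V − Δ·S = 90.3029.
Root portfolio cost Δ·199+B reproduces V0=5.5571.

(0,0): Delta=-0.4259 Bond=90.3029
V0=5.5571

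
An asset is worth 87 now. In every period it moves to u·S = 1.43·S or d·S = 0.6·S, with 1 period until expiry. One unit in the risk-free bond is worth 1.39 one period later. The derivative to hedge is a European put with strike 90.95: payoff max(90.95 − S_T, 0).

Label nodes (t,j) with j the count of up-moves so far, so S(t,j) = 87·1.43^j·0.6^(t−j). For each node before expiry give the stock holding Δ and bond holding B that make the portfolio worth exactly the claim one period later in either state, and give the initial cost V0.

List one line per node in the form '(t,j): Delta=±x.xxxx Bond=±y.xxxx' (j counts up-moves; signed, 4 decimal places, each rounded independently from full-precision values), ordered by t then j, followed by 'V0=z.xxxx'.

(0,0): Delta=-0.5366 Bond=48.0303
V0=1.3435

Under the risk-neutral measure, an up-move has probability p* = (R−d)/(u−d) = 0.9518 and values discount at R = 1.39.
Terminal values V(1,·): V(1,0)=38.7500, V(1,1)=0.0000
(0,0): S=87.0000. Δ = (V_up−V_dn)/(S_up−S_dn) = (0.0000−38.7500)/(124.4100−52.2000) = -0.5366. V = [p*·0.0000 + (1−p*)·38.7500]/1.39 = 1.3435. B = V − Δ·S = 48.0303.
Self-financing check: at every node Δ·S+B equals the discounted successor values.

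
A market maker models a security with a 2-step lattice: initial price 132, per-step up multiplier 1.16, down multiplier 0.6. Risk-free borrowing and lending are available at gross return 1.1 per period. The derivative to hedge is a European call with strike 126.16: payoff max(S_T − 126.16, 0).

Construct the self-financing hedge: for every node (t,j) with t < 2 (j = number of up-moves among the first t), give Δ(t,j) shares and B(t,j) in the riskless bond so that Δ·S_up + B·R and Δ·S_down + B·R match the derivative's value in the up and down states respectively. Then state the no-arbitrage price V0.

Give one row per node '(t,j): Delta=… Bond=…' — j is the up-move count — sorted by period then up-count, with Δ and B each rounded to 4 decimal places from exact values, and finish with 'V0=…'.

(0,0): Delta=0.5651 Bond=-40.6839
(1,0): Delta=0.0000 Bond=0.0000
(1,1): Delta=0.6001 Bond=-50.1226
V0=33.9033

Since d<R<u, set p* = (R−d)/(u−d) = 0.8929; price each node as the discounted p*-expectation of its children.
Payoff layer (t=2): V(2,0)=0.0000, V(2,1)=0.0000, V(2,2)=51.4592
  t=1,j=0: stock 79.2000 → up 91.8720 (V=0.0000), down 47.5200 (V=0.0000). Price 0.0000; hedge Δ=0.0000, bond B=0.0000.
  t=1,j=1: stock 153.1200 → up 177.6192 (V=51.4592), down 91.8720 (V=0.0000). Price 41.7688; hedge Δ=0.6001, bond B=-50.1226.
  t=0,j=0: stock 132.0000 → up 153.1200 (V=41.7688), down 79.2000 (V=0.0000). Price 33.9033; hedge Δ=0.5651, bond B=-40.6839.
Root portfolio cost Δ·132+B reproduces V0=33.9033.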